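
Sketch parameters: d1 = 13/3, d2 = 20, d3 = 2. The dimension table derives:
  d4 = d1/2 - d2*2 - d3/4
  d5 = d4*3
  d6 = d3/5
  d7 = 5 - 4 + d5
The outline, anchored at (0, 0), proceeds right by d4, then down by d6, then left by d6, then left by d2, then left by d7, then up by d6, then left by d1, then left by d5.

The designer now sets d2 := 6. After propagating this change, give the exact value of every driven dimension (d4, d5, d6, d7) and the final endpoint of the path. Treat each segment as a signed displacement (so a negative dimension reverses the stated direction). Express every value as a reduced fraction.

Apply edit: d2 := 6
  d4 = d1/2 - d2*2 - d3/4 = -31/3
  d5 = d4*3 = -31
  d6 = d3/5 = 2/5
  d7 = 5 - 4 + d5 = -30
Walk from origin (0, 0):
  seg 1: right by d4 = -31/3 → (-31/3, 0)
  seg 2: down by d6 = 2/5 → (-31/3, -2/5)
  seg 3: left by d6 = 2/5 → (-161/15, -2/5)
  seg 4: left by d2 = 6 → (-251/15, -2/5)
  seg 5: left by d7 = -30 → (199/15, -2/5)
  seg 6: up by d6 = 2/5 → (199/15, 0)
  seg 7: left by d1 = 13/3 → (134/15, 0)
  seg 8: left by d5 = -31 → (599/15, 0)

d4 = -31/3
d5 = -31
d6 = 2/5
d7 = -30
endpoint = (599/15, 0)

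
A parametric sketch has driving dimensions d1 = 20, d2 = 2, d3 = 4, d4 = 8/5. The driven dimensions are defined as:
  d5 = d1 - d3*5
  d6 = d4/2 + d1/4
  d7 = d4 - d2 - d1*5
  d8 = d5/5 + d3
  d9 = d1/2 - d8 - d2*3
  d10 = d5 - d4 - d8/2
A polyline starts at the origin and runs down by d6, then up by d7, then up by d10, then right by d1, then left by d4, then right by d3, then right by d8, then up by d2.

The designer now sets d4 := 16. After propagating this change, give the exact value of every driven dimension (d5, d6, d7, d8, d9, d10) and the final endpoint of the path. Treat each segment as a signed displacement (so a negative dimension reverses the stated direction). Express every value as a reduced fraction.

d5 = 0
d6 = 13
d7 = -86
d8 = 4
d9 = 0
d10 = -18
endpoint = (12, -115)

Apply edit: d4 := 16
  d5 = d1 - d3*5 = 0
  d6 = d4/2 + d1/4 = 13
  d7 = d4 - d2 - d1*5 = -86
  d8 = d5/5 + d3 = 4
  d9 = d1/2 - d8 - d2*3 = 0
  d10 = d5 - d4 - d8/2 = -18
Walk from origin (0, 0):
  seg 1: down by d6 = 13 → (0, -13)
  seg 2: up by d7 = -86 → (0, -99)
  seg 3: up by d10 = -18 → (0, -117)
  seg 4: right by d1 = 20 → (20, -117)
  seg 5: left by d4 = 16 → (4, -117)
  seg 6: right by d3 = 4 → (8, -117)
  seg 7: right by d8 = 4 → (12, -117)
  seg 8: up by d2 = 2 → (12, -115)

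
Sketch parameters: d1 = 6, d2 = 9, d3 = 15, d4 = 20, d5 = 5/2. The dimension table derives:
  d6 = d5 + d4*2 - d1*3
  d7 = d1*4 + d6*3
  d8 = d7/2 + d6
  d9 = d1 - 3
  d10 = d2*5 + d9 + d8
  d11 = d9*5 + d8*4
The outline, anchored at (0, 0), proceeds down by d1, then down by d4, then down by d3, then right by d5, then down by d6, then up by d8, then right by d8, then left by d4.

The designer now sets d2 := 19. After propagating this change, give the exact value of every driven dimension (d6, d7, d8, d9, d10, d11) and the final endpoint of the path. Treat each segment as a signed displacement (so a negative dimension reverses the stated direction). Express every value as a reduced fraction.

d6 = 49/2
d7 = 195/2
d8 = 293/4
d9 = 3
d10 = 685/4
d11 = 308
endpoint = (223/4, 31/4)

Apply edit: d2 := 19
  d6 = d5 + d4*2 - d1*3 = 49/2
  d7 = d1*4 + d6*3 = 195/2
  d8 = d7/2 + d6 = 293/4
  d9 = d1 - 3 = 3
  d10 = d2*5 + d9 + d8 = 685/4
  d11 = d9*5 + d8*4 = 308
Walk from origin (0, 0):
  seg 1: down by d1 = 6 → (0, -6)
  seg 2: down by d4 = 20 → (0, -26)
  seg 3: down by d3 = 15 → (0, -41)
  seg 4: right by d5 = 5/2 → (5/2, -41)
  seg 5: down by d6 = 49/2 → (5/2, -131/2)
  seg 6: up by d8 = 293/4 → (5/2, 31/4)
  seg 7: right by d8 = 293/4 → (303/4, 31/4)
  seg 8: left by d4 = 20 → (223/4, 31/4)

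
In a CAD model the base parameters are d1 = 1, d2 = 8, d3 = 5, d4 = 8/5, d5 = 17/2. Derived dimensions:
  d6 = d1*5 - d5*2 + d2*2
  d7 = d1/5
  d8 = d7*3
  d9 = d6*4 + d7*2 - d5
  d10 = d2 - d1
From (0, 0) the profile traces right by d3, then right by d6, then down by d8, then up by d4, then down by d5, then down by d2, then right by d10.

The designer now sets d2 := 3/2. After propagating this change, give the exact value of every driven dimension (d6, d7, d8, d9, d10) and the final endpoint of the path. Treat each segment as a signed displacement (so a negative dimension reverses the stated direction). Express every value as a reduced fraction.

Apply edit: d2 := 3/2
  d6 = d1*5 - d5*2 + d2*2 = -9
  d7 = d1/5 = 1/5
  d8 = d7*3 = 3/5
  d9 = d6*4 + d7*2 - d5 = -441/10
  d10 = d2 - d1 = 1/2
Walk from origin (0, 0):
  seg 1: right by d3 = 5 → (5, 0)
  seg 2: right by d6 = -9 → (-4, 0)
  seg 3: down by d8 = 3/5 → (-4, -3/5)
  seg 4: up by d4 = 8/5 → (-4, 1)
  seg 5: down by d5 = 17/2 → (-4, -15/2)
  seg 6: down by d2 = 3/2 → (-4, -9)
  seg 7: right by d10 = 1/2 → (-7/2, -9)

d6 = -9
d7 = 1/5
d8 = 3/5
d9 = -441/10
d10 = 1/2
endpoint = (-7/2, -9)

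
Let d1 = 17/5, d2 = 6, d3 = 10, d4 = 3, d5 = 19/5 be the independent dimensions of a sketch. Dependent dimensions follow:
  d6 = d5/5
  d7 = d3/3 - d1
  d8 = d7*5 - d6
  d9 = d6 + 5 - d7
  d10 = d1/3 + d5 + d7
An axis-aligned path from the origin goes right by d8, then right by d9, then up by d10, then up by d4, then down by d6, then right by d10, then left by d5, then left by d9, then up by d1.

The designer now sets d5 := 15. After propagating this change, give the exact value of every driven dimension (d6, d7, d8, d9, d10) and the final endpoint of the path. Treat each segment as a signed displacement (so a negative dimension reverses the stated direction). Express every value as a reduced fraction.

d6 = 3
d7 = -1/15
d8 = -10/3
d9 = 121/15
d10 = 241/15
endpoint = (-34/15, 292/15)

Apply edit: d5 := 15
  d6 = d5/5 = 3
  d7 = d3/3 - d1 = -1/15
  d8 = d7*5 - d6 = -10/3
  d9 = d6 + 5 - d7 = 121/15
  d10 = d1/3 + d5 + d7 = 241/15
Walk from origin (0, 0):
  seg 1: right by d8 = -10/3 → (-10/3, 0)
  seg 2: right by d9 = 121/15 → (71/15, 0)
  seg 3: up by d10 = 241/15 → (71/15, 241/15)
  seg 4: up by d4 = 3 → (71/15, 286/15)
  seg 5: down by d6 = 3 → (71/15, 241/15)
  seg 6: right by d10 = 241/15 → (104/5, 241/15)
  seg 7: left by d5 = 15 → (29/5, 241/15)
  seg 8: left by d9 = 121/15 → (-34/15, 241/15)
  seg 9: up by d1 = 17/5 → (-34/15, 292/15)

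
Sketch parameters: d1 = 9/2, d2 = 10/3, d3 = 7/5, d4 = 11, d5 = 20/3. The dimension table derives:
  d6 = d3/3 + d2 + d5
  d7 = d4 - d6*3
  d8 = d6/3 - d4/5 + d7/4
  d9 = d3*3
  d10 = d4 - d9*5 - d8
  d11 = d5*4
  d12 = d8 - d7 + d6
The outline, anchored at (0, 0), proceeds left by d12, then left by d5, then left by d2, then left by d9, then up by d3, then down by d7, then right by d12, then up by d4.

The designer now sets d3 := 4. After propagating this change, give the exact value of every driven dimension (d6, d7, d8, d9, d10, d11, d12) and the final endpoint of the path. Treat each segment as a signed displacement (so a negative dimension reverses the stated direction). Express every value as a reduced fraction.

Apply edit: d3 := 4
  d6 = d3/3 + d2 + d5 = 34/3
  d7 = d4 - d6*3 = -23
  d8 = d6/3 - d4/5 + d7/4 = -751/180
  d9 = d3*3 = 12
  d10 = d4 - d9*5 - d8 = -8069/180
  d11 = d5*4 = 80/3
  d12 = d8 - d7 + d6 = 5429/180
Walk from origin (0, 0):
  seg 1: left by d12 = 5429/180 → (-5429/180, 0)
  seg 2: left by d5 = 20/3 → (-6629/180, 0)
  seg 3: left by d2 = 10/3 → (-7229/180, 0)
  seg 4: left by d9 = 12 → (-9389/180, 0)
  seg 5: up by d3 = 4 → (-9389/180, 4)
  seg 6: down by d7 = -23 → (-9389/180, 27)
  seg 7: right by d12 = 5429/180 → (-22, 27)
  seg 8: up by d4 = 11 → (-22, 38)

d6 = 34/3
d7 = -23
d8 = -751/180
d9 = 12
d10 = -8069/180
d11 = 80/3
d12 = 5429/180
endpoint = (-22, 38)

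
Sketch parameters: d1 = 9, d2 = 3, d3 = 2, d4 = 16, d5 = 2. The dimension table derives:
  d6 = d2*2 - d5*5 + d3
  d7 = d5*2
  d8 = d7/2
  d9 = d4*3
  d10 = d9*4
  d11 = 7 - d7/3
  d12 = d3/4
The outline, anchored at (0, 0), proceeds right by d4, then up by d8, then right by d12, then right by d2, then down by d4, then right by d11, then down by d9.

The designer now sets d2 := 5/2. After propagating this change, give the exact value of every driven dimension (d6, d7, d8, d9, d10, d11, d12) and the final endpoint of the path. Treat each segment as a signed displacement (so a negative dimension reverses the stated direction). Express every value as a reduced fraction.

Apply edit: d2 := 5/2
  d6 = d2*2 - d5*5 + d3 = -3
  d7 = d5*2 = 4
  d8 = d7/2 = 2
  d9 = d4*3 = 48
  d10 = d9*4 = 192
  d11 = 7 - d7/3 = 17/3
  d12 = d3/4 = 1/2
Walk from origin (0, 0):
  seg 1: right by d4 = 16 → (16, 0)
  seg 2: up by d8 = 2 → (16, 2)
  seg 3: right by d12 = 1/2 → (33/2, 2)
  seg 4: right by d2 = 5/2 → (19, 2)
  seg 5: down by d4 = 16 → (19, -14)
  seg 6: right by d11 = 17/3 → (74/3, -14)
  seg 7: down by d9 = 48 → (74/3, -62)

d6 = -3
d7 = 4
d8 = 2
d9 = 48
d10 = 192
d11 = 17/3
d12 = 1/2
endpoint = (74/3, -62)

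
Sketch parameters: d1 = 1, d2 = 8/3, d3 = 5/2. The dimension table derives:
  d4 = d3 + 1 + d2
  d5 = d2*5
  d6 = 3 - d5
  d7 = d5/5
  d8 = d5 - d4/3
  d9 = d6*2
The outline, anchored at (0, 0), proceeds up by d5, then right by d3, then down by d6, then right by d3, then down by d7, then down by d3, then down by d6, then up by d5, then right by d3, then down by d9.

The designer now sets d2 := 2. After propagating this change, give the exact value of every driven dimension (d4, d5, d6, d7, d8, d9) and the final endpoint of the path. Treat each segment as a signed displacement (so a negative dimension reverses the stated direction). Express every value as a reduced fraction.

Apply edit: d2 := 2
  d4 = d3 + 1 + d2 = 11/2
  d5 = d2*5 = 10
  d6 = 3 - d5 = -7
  d7 = d5/5 = 2
  d8 = d5 - d4/3 = 49/6
  d9 = d6*2 = -14
Walk from origin (0, 0):
  seg 1: up by d5 = 10 → (0, 10)
  seg 2: right by d3 = 5/2 → (5/2, 10)
  seg 3: down by d6 = -7 → (5/2, 17)
  seg 4: right by d3 = 5/2 → (5, 17)
  seg 5: down by d7 = 2 → (5, 15)
  seg 6: down by d3 = 5/2 → (5, 25/2)
  seg 7: down by d6 = -7 → (5, 39/2)
  seg 8: up by d5 = 10 → (5, 59/2)
  seg 9: right by d3 = 5/2 → (15/2, 59/2)
  seg 10: down by d9 = -14 → (15/2, 87/2)

d4 = 11/2
d5 = 10
d6 = -7
d7 = 2
d8 = 49/6
d9 = -14
endpoint = (15/2, 87/2)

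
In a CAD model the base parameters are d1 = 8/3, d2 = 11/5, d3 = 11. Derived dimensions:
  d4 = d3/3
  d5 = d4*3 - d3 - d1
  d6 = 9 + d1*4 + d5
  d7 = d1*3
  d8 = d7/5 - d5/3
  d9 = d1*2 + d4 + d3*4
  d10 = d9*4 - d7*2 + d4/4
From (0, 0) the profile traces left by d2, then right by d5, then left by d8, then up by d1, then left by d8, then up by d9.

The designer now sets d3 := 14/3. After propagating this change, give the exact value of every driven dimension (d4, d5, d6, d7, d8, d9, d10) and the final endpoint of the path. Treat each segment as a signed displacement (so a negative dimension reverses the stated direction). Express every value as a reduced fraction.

Apply edit: d3 := 14/3
  d4 = d3/3 = 14/9
  d5 = d4*3 - d3 - d1 = -8/3
  d6 = 9 + d1*4 + d5 = 17
  d7 = d1*3 = 8
  d8 = d7/5 - d5/3 = 112/45
  d9 = d1*2 + d4 + d3*4 = 230/9
  d10 = d9*4 - d7*2 + d4/4 = 1559/18
Walk from origin (0, 0):
  seg 1: left by d2 = 11/5 → (-11/5, 0)
  seg 2: right by d5 = -8/3 → (-73/15, 0)
  seg 3: left by d8 = 112/45 → (-331/45, 0)
  seg 4: up by d1 = 8/3 → (-331/45, 8/3)
  seg 5: left by d8 = 112/45 → (-443/45, 8/3)
  seg 6: up by d9 = 230/9 → (-443/45, 254/9)

d4 = 14/9
d5 = -8/3
d6 = 17
d7 = 8
d8 = 112/45
d9 = 230/9
d10 = 1559/18
endpoint = (-443/45, 254/9)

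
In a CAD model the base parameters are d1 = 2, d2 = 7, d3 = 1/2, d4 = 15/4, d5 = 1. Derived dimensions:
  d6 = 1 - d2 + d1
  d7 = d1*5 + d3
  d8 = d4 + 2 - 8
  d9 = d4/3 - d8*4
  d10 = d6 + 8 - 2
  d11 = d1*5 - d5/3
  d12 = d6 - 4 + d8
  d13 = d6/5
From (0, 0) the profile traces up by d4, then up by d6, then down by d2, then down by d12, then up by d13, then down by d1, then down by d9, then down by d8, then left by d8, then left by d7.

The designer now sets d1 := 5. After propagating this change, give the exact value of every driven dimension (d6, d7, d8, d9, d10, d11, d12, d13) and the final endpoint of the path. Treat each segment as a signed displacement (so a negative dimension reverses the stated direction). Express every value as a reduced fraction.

Apply edit: d1 := 5
  d6 = 1 - d2 + d1 = -1
  d7 = d1*5 + d3 = 51/2
  d8 = d4 + 2 - 8 = -9/4
  d9 = d4/3 - d8*4 = 41/4
  d10 = d6 + 8 - 2 = 5
  d11 = d1*5 - d5/3 = 74/3
  d12 = d6 - 4 + d8 = -29/4
  d13 = d6/5 = -1/5
Walk from origin (0, 0):
  seg 1: up by d4 = 15/4 → (0, 15/4)
  seg 2: up by d6 = -1 → (0, 11/4)
  seg 3: down by d2 = 7 → (0, -17/4)
  seg 4: down by d12 = -29/4 → (0, 3)
  seg 5: up by d13 = -1/5 → (0, 14/5)
  seg 6: down by d1 = 5 → (0, -11/5)
  seg 7: down by d9 = 41/4 → (0, -249/20)
  seg 8: down by d8 = -9/4 → (0, -51/5)
  seg 9: left by d8 = -9/4 → (9/4, -51/5)
  seg 10: left by d7 = 51/2 → (-93/4, -51/5)

d6 = -1
d7 = 51/2
d8 = -9/4
d9 = 41/4
d10 = 5
d11 = 74/3
d12 = -29/4
d13 = -1/5
endpoint = (-93/4, -51/5)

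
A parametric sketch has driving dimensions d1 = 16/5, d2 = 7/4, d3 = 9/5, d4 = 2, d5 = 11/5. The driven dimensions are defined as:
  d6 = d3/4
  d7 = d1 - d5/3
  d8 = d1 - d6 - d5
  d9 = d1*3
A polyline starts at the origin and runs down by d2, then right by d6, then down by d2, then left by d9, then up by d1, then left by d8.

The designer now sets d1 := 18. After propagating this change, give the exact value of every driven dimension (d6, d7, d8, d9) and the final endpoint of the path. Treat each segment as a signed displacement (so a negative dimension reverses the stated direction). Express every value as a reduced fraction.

Apply edit: d1 := 18
  d6 = d3/4 = 9/20
  d7 = d1 - d5/3 = 259/15
  d8 = d1 - d6 - d5 = 307/20
  d9 = d1*3 = 54
Walk from origin (0, 0):
  seg 1: down by d2 = 7/4 → (0, -7/4)
  seg 2: right by d6 = 9/20 → (9/20, -7/4)
  seg 3: down by d2 = 7/4 → (9/20, -7/2)
  seg 4: left by d9 = 54 → (-1071/20, -7/2)
  seg 5: up by d1 = 18 → (-1071/20, 29/2)
  seg 6: left by d8 = 307/20 → (-689/10, 29/2)

d6 = 9/20
d7 = 259/15
d8 = 307/20
d9 = 54
endpoint = (-689/10, 29/2)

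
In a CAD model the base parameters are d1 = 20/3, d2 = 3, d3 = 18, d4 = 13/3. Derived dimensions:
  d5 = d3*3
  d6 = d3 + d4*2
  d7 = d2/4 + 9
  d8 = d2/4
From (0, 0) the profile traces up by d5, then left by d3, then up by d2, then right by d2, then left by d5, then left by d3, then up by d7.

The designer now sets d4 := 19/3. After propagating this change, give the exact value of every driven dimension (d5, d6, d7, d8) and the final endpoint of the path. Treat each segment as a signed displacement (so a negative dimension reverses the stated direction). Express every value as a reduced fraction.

d5 = 54
d6 = 92/3
d7 = 39/4
d8 = 3/4
endpoint = (-87, 267/4)

Apply edit: d4 := 19/3
  d5 = d3*3 = 54
  d6 = d3 + d4*2 = 92/3
  d7 = d2/4 + 9 = 39/4
  d8 = d2/4 = 3/4
Walk from origin (0, 0):
  seg 1: up by d5 = 54 → (0, 54)
  seg 2: left by d3 = 18 → (-18, 54)
  seg 3: up by d2 = 3 → (-18, 57)
  seg 4: right by d2 = 3 → (-15, 57)
  seg 5: left by d5 = 54 → (-69, 57)
  seg 6: left by d3 = 18 → (-87, 57)
  seg 7: up by d7 = 39/4 → (-87, 267/4)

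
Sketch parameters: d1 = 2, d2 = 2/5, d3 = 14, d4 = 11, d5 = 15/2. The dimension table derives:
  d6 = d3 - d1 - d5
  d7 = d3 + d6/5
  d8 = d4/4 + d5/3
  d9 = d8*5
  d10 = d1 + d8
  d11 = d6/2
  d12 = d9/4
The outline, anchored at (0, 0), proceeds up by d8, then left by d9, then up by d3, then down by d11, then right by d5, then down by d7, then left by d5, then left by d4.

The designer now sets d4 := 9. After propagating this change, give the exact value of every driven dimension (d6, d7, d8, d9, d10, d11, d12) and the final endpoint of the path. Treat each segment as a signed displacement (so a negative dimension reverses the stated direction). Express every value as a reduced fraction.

d6 = 9/2
d7 = 149/10
d8 = 19/4
d9 = 95/4
d10 = 27/4
d11 = 9/4
d12 = 95/16
endpoint = (-131/4, 8/5)

Apply edit: d4 := 9
  d6 = d3 - d1 - d5 = 9/2
  d7 = d3 + d6/5 = 149/10
  d8 = d4/4 + d5/3 = 19/4
  d9 = d8*5 = 95/4
  d10 = d1 + d8 = 27/4
  d11 = d6/2 = 9/4
  d12 = d9/4 = 95/16
Walk from origin (0, 0):
  seg 1: up by d8 = 19/4 → (0, 19/4)
  seg 2: left by d9 = 95/4 → (-95/4, 19/4)
  seg 3: up by d3 = 14 → (-95/4, 75/4)
  seg 4: down by d11 = 9/4 → (-95/4, 33/2)
  seg 5: right by d5 = 15/2 → (-65/4, 33/2)
  seg 6: down by d7 = 149/10 → (-65/4, 8/5)
  seg 7: left by d5 = 15/2 → (-95/4, 8/5)
  seg 8: left by d4 = 9 → (-131/4, 8/5)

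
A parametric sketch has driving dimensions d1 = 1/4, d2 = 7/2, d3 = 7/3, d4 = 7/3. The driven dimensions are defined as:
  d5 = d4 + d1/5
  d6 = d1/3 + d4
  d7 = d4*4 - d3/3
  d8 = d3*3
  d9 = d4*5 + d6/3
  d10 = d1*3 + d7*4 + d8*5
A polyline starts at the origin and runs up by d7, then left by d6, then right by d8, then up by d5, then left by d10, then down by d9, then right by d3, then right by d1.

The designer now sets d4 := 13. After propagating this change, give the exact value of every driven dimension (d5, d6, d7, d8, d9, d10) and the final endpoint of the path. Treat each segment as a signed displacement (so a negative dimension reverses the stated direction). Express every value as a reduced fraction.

Apply edit: d4 := 13
  d5 = d4 + d1/5 = 261/20
  d6 = d1/3 + d4 = 157/12
  d7 = d4*4 - d3/3 = 461/9
  d8 = d3*3 = 7
  d9 = d4*5 + d6/3 = 2497/36
  d10 = d1*3 + d7*4 + d8*5 = 8663/36
Walk from origin (0, 0):
  seg 1: up by d7 = 461/9 → (0, 461/9)
  seg 2: left by d6 = 157/12 → (-157/12, 461/9)
  seg 3: right by d8 = 7 → (-73/12, 461/9)
  seg 4: up by d5 = 261/20 → (-73/12, 11569/180)
  seg 5: left by d10 = 8663/36 → (-4441/18, 11569/180)
  seg 6: down by d9 = 2497/36 → (-4441/18, -229/45)
  seg 7: right by d3 = 7/3 → (-4399/18, -229/45)
  seg 8: right by d1 = 1/4 → (-8789/36, -229/45)

d5 = 261/20
d6 = 157/12
d7 = 461/9
d8 = 7
d9 = 2497/36
d10 = 8663/36
endpoint = (-8789/36, -229/45)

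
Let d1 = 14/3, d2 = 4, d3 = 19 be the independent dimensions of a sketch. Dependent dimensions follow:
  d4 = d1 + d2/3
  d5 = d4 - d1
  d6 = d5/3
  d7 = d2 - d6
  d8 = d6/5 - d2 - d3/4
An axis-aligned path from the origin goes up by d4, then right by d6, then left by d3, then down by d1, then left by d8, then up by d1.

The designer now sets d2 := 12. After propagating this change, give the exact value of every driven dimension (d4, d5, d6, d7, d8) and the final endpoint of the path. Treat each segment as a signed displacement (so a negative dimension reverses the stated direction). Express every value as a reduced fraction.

d4 = 26/3
d5 = 4
d6 = 4/3
d7 = 32/3
d8 = -989/60
endpoint = (-71/60, 26/3)

Apply edit: d2 := 12
  d4 = d1 + d2/3 = 26/3
  d5 = d4 - d1 = 4
  d6 = d5/3 = 4/3
  d7 = d2 - d6 = 32/3
  d8 = d6/5 - d2 - d3/4 = -989/60
Walk from origin (0, 0):
  seg 1: up by d4 = 26/3 → (0, 26/3)
  seg 2: right by d6 = 4/3 → (4/3, 26/3)
  seg 3: left by d3 = 19 → (-53/3, 26/3)
  seg 4: down by d1 = 14/3 → (-53/3, 4)
  seg 5: left by d8 = -989/60 → (-71/60, 4)
  seg 6: up by d1 = 14/3 → (-71/60, 26/3)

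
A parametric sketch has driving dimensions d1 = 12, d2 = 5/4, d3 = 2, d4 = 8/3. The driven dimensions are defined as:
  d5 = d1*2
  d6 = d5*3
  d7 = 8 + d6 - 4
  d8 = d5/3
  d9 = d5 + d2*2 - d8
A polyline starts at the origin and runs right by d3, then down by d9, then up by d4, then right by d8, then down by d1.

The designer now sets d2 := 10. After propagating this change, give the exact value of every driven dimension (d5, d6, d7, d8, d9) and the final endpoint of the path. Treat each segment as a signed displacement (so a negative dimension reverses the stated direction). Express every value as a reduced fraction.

d5 = 24
d6 = 72
d7 = 76
d8 = 8
d9 = 36
endpoint = (10, -136/3)

Apply edit: d2 := 10
  d5 = d1*2 = 24
  d6 = d5*3 = 72
  d7 = 8 + d6 - 4 = 76
  d8 = d5/3 = 8
  d9 = d5 + d2*2 - d8 = 36
Walk from origin (0, 0):
  seg 1: right by d3 = 2 → (2, 0)
  seg 2: down by d9 = 36 → (2, -36)
  seg 3: up by d4 = 8/3 → (2, -100/3)
  seg 4: right by d8 = 8 → (10, -100/3)
  seg 5: down by d1 = 12 → (10, -136/3)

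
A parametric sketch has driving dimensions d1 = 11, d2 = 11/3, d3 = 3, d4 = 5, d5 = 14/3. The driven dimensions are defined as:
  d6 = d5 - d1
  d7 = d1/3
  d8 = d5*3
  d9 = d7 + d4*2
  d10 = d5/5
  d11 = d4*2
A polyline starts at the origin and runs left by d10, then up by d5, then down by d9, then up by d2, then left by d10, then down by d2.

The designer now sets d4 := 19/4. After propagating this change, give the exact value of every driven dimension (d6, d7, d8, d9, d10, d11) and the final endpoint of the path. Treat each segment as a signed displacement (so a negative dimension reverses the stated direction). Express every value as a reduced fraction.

d6 = -19/3
d7 = 11/3
d8 = 14
d9 = 79/6
d10 = 14/15
d11 = 19/2
endpoint = (-28/15, -17/2)

Apply edit: d4 := 19/4
  d6 = d5 - d1 = -19/3
  d7 = d1/3 = 11/3
  d8 = d5*3 = 14
  d9 = d7 + d4*2 = 79/6
  d10 = d5/5 = 14/15
  d11 = d4*2 = 19/2
Walk from origin (0, 0):
  seg 1: left by d10 = 14/15 → (-14/15, 0)
  seg 2: up by d5 = 14/3 → (-14/15, 14/3)
  seg 3: down by d9 = 79/6 → (-14/15, -17/2)
  seg 4: up by d2 = 11/3 → (-14/15, -29/6)
  seg 5: left by d10 = 14/15 → (-28/15, -29/6)
  seg 6: down by d2 = 11/3 → (-28/15, -17/2)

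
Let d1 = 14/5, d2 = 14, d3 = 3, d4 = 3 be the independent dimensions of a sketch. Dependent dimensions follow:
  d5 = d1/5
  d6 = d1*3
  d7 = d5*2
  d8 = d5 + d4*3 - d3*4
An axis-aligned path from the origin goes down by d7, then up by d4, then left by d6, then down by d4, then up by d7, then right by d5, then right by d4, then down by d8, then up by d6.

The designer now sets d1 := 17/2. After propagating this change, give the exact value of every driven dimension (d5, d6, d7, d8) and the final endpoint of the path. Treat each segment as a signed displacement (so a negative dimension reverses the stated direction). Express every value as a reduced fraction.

Apply edit: d1 := 17/2
  d5 = d1/5 = 17/10
  d6 = d1*3 = 51/2
  d7 = d5*2 = 17/5
  d8 = d5 + d4*3 - d3*4 = -13/10
Walk from origin (0, 0):
  seg 1: down by d7 = 17/5 → (0, -17/5)
  seg 2: up by d4 = 3 → (0, -2/5)
  seg 3: left by d6 = 51/2 → (-51/2, -2/5)
  seg 4: down by d4 = 3 → (-51/2, -17/5)
  seg 5: up by d7 = 17/5 → (-51/2, 0)
  seg 6: right by d5 = 17/10 → (-119/5, 0)
  seg 7: right by d4 = 3 → (-104/5, 0)
  seg 8: down by d8 = -13/10 → (-104/5, 13/10)
  seg 9: up by d6 = 51/2 → (-104/5, 134/5)

d5 = 17/10
d6 = 51/2
d7 = 17/5
d8 = -13/10
endpoint = (-104/5, 134/5)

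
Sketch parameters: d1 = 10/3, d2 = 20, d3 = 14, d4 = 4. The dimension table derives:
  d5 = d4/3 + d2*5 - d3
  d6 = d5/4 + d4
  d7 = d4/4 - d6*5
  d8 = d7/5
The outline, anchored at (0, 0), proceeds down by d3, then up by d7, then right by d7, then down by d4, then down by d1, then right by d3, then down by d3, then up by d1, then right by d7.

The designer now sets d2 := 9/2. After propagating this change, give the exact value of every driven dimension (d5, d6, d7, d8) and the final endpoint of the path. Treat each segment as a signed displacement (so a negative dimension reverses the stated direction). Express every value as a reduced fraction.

d5 = 59/6
d6 = 155/24
d7 = -751/24
d8 = -751/120
endpoint = (-583/12, -1519/24)

Apply edit: d2 := 9/2
  d5 = d4/3 + d2*5 - d3 = 59/6
  d6 = d5/4 + d4 = 155/24
  d7 = d4/4 - d6*5 = -751/24
  d8 = d7/5 = -751/120
Walk from origin (0, 0):
  seg 1: down by d3 = 14 → (0, -14)
  seg 2: up by d7 = -751/24 → (0, -1087/24)
  seg 3: right by d7 = -751/24 → (-751/24, -1087/24)
  seg 4: down by d4 = 4 → (-751/24, -1183/24)
  seg 5: down by d1 = 10/3 → (-751/24, -421/8)
  seg 6: right by d3 = 14 → (-415/24, -421/8)
  seg 7: down by d3 = 14 → (-415/24, -533/8)
  seg 8: up by d1 = 10/3 → (-415/24, -1519/24)
  seg 9: right by d7 = -751/24 → (-583/12, -1519/24)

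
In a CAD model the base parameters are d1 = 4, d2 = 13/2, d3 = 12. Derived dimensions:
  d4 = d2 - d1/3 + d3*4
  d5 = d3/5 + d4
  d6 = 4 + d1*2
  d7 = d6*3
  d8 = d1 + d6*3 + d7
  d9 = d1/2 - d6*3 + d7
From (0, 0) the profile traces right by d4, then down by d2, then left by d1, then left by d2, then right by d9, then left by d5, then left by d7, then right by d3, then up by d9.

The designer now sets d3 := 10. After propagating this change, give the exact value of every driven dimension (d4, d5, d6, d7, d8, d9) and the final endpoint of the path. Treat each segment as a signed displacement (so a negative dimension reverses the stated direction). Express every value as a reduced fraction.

Apply edit: d3 := 10
  d4 = d2 - d1/3 + d3*4 = 271/6
  d5 = d3/5 + d4 = 283/6
  d6 = 4 + d1*2 = 12
  d7 = d6*3 = 36
  d8 = d1 + d6*3 + d7 = 76
  d9 = d1/2 - d6*3 + d7 = 2
Walk from origin (0, 0):
  seg 1: right by d4 = 271/6 → (271/6, 0)
  seg 2: down by d2 = 13/2 → (271/6, -13/2)
  seg 3: left by d1 = 4 → (247/6, -13/2)
  seg 4: left by d2 = 13/2 → (104/3, -13/2)
  seg 5: right by d9 = 2 → (110/3, -13/2)
  seg 6: left by d5 = 283/6 → (-21/2, -13/2)
  seg 7: left by d7 = 36 → (-93/2, -13/2)
  seg 8: right by d3 = 10 → (-73/2, -13/2)
  seg 9: up by d9 = 2 → (-73/2, -9/2)

d4 = 271/6
d5 = 283/6
d6 = 12
d7 = 36
d8 = 76
d9 = 2
endpoint = (-73/2, -9/2)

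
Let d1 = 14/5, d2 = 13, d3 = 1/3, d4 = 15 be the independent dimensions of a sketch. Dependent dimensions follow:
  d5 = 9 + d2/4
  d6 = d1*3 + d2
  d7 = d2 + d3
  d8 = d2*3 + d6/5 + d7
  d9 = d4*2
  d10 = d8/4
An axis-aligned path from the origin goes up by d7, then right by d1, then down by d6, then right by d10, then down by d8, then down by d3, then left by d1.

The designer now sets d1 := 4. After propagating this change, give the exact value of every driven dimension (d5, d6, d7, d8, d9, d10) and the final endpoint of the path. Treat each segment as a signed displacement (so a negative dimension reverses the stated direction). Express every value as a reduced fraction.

Apply edit: d1 := 4
  d5 = 9 + d2/4 = 49/4
  d6 = d1*3 + d2 = 25
  d7 = d2 + d3 = 40/3
  d8 = d2*3 + d6/5 + d7 = 172/3
  d9 = d4*2 = 30
  d10 = d8/4 = 43/3
Walk from origin (0, 0):
  seg 1: up by d7 = 40/3 → (0, 40/3)
  seg 2: right by d1 = 4 → (4, 40/3)
  seg 3: down by d6 = 25 → (4, -35/3)
  seg 4: right by d10 = 43/3 → (55/3, -35/3)
  seg 5: down by d8 = 172/3 → (55/3, -69)
  seg 6: down by d3 = 1/3 → (55/3, -208/3)
  seg 7: left by d1 = 4 → (43/3, -208/3)

d5 = 49/4
d6 = 25
d7 = 40/3
d8 = 172/3
d9 = 30
d10 = 43/3
endpoint = (43/3, -208/3)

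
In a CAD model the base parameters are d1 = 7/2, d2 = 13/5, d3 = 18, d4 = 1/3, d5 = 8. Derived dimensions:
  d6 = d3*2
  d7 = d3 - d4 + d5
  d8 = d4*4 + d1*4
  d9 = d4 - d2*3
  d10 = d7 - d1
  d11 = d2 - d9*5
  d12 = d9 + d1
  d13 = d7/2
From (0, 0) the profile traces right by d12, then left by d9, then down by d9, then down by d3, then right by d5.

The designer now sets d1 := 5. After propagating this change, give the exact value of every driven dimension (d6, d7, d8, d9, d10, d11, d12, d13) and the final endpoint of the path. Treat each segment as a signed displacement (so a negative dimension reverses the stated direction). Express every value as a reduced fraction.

d6 = 36
d7 = 77/3
d8 = 64/3
d9 = -112/15
d10 = 62/3
d11 = 599/15
d12 = -37/15
d13 = 77/6
endpoint = (13, -158/15)

Apply edit: d1 := 5
  d6 = d3*2 = 36
  d7 = d3 - d4 + d5 = 77/3
  d8 = d4*4 + d1*4 = 64/3
  d9 = d4 - d2*3 = -112/15
  d10 = d7 - d1 = 62/3
  d11 = d2 - d9*5 = 599/15
  d12 = d9 + d1 = -37/15
  d13 = d7/2 = 77/6
Walk from origin (0, 0):
  seg 1: right by d12 = -37/15 → (-37/15, 0)
  seg 2: left by d9 = -112/15 → (5, 0)
  seg 3: down by d9 = -112/15 → (5, 112/15)
  seg 4: down by d3 = 18 → (5, -158/15)
  seg 5: right by d5 = 8 → (13, -158/15)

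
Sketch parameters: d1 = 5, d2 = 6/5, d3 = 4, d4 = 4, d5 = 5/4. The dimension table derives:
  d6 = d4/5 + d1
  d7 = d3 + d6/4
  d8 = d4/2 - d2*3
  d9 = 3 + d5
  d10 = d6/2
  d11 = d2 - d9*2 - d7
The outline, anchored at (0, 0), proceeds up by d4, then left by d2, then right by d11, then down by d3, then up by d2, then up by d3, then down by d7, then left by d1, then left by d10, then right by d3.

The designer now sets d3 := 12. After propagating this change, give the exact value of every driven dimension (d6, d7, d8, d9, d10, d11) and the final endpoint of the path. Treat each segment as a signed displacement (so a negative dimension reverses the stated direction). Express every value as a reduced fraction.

d6 = 29/5
d7 = 269/20
d8 = -8/5
d9 = 17/4
d10 = 29/10
d11 = -83/4
endpoint = (-357/20, -33/4)

Apply edit: d3 := 12
  d6 = d4/5 + d1 = 29/5
  d7 = d3 + d6/4 = 269/20
  d8 = d4/2 - d2*3 = -8/5
  d9 = 3 + d5 = 17/4
  d10 = d6/2 = 29/10
  d11 = d2 - d9*2 - d7 = -83/4
Walk from origin (0, 0):
  seg 1: up by d4 = 4 → (0, 4)
  seg 2: left by d2 = 6/5 → (-6/5, 4)
  seg 3: right by d11 = -83/4 → (-439/20, 4)
  seg 4: down by d3 = 12 → (-439/20, -8)
  seg 5: up by d2 = 6/5 → (-439/20, -34/5)
  seg 6: up by d3 = 12 → (-439/20, 26/5)
  seg 7: down by d7 = 269/20 → (-439/20, -33/4)
  seg 8: left by d1 = 5 → (-539/20, -33/4)
  seg 9: left by d10 = 29/10 → (-597/20, -33/4)
  seg 10: right by d3 = 12 → (-357/20, -33/4)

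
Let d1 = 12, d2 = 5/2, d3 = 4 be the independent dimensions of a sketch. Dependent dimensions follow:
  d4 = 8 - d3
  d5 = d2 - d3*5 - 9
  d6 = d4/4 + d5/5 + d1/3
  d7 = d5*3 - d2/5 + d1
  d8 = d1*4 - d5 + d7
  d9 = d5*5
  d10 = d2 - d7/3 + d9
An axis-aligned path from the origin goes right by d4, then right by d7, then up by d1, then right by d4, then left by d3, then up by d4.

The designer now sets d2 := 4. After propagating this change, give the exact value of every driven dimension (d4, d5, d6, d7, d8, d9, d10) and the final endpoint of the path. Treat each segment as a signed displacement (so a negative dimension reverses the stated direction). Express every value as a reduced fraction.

d4 = 4
d5 = -25
d6 = 0
d7 = -319/5
d8 = 46/5
d9 = -125
d10 = -1496/15
endpoint = (-299/5, 16)

Apply edit: d2 := 4
  d4 = 8 - d3 = 4
  d5 = d2 - d3*5 - 9 = -25
  d6 = d4/4 + d5/5 + d1/3 = 0
  d7 = d5*3 - d2/5 + d1 = -319/5
  d8 = d1*4 - d5 + d7 = 46/5
  d9 = d5*5 = -125
  d10 = d2 - d7/3 + d9 = -1496/15
Walk from origin (0, 0):
  seg 1: right by d4 = 4 → (4, 0)
  seg 2: right by d7 = -319/5 → (-299/5, 0)
  seg 3: up by d1 = 12 → (-299/5, 12)
  seg 4: right by d4 = 4 → (-279/5, 12)
  seg 5: left by d3 = 4 → (-299/5, 12)
  seg 6: up by d4 = 4 → (-299/5, 16)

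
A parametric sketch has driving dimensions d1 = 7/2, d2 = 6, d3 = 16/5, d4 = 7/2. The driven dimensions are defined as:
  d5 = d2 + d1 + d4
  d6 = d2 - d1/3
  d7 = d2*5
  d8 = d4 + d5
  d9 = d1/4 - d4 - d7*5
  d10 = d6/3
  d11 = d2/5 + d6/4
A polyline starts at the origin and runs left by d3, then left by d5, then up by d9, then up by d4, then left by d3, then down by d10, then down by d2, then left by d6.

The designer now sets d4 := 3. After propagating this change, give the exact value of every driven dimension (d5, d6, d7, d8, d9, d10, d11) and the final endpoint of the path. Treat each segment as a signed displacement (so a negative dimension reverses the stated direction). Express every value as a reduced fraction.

d5 = 25/2
d6 = 29/6
d7 = 30
d8 = 31/2
d9 = -1217/8
d10 = 29/18
d11 = 289/120
endpoint = (-356/15, -11285/72)

Apply edit: d4 := 3
  d5 = d2 + d1 + d4 = 25/2
  d6 = d2 - d1/3 = 29/6
  d7 = d2*5 = 30
  d8 = d4 + d5 = 31/2
  d9 = d1/4 - d4 - d7*5 = -1217/8
  d10 = d6/3 = 29/18
  d11 = d2/5 + d6/4 = 289/120
Walk from origin (0, 0):
  seg 1: left by d3 = 16/5 → (-16/5, 0)
  seg 2: left by d5 = 25/2 → (-157/10, 0)
  seg 3: up by d9 = -1217/8 → (-157/10, -1217/8)
  seg 4: up by d4 = 3 → (-157/10, -1193/8)
  seg 5: left by d3 = 16/5 → (-189/10, -1193/8)
  seg 6: down by d10 = 29/18 → (-189/10, -10853/72)
  seg 7: down by d2 = 6 → (-189/10, -11285/72)
  seg 8: left by d6 = 29/6 → (-356/15, -11285/72)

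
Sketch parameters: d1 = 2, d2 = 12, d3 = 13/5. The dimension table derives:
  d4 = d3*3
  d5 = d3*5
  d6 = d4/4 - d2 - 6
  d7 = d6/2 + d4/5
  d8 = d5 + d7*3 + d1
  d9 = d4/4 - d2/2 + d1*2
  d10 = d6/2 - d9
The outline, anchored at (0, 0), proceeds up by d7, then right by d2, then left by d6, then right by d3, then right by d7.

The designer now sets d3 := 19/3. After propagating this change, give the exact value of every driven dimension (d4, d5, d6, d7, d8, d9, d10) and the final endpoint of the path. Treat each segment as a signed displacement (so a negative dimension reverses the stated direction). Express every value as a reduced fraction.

d4 = 19
d5 = 95/3
d6 = -53/4
d7 = -113/40
d8 = 3023/120
d9 = 11/4
d10 = -75/8
endpoint = (3451/120, -113/40)

Apply edit: d3 := 19/3
  d4 = d3*3 = 19
  d5 = d3*5 = 95/3
  d6 = d4/4 - d2 - 6 = -53/4
  d7 = d6/2 + d4/5 = -113/40
  d8 = d5 + d7*3 + d1 = 3023/120
  d9 = d4/4 - d2/2 + d1*2 = 11/4
  d10 = d6/2 - d9 = -75/8
Walk from origin (0, 0):
  seg 1: up by d7 = -113/40 → (0, -113/40)
  seg 2: right by d2 = 12 → (12, -113/40)
  seg 3: left by d6 = -53/4 → (101/4, -113/40)
  seg 4: right by d3 = 19/3 → (379/12, -113/40)
  seg 5: right by d7 = -113/40 → (3451/120, -113/40)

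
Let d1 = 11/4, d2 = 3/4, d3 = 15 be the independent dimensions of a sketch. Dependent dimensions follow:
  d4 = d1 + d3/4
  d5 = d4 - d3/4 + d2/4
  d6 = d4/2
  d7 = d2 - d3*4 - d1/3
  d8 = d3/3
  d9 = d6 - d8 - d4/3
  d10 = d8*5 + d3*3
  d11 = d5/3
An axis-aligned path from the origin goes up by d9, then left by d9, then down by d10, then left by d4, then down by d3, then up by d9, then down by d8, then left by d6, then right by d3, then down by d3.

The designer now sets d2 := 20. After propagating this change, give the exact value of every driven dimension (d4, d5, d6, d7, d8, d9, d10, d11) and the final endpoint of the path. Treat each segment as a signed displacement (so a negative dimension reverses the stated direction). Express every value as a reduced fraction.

d4 = 13/2
d5 = 31/4
d6 = 13/4
d7 = -491/12
d8 = 5
d9 = -47/12
d10 = 70
d11 = 31/12
endpoint = (55/6, -677/6)

Apply edit: d2 := 20
  d4 = d1 + d3/4 = 13/2
  d5 = d4 - d3/4 + d2/4 = 31/4
  d6 = d4/2 = 13/4
  d7 = d2 - d3*4 - d1/3 = -491/12
  d8 = d3/3 = 5
  d9 = d6 - d8 - d4/3 = -47/12
  d10 = d8*5 + d3*3 = 70
  d11 = d5/3 = 31/12
Walk from origin (0, 0):
  seg 1: up by d9 = -47/12 → (0, -47/12)
  seg 2: left by d9 = -47/12 → (47/12, -47/12)
  seg 3: down by d10 = 70 → (47/12, -887/12)
  seg 4: left by d4 = 13/2 → (-31/12, -887/12)
  seg 5: down by d3 = 15 → (-31/12, -1067/12)
  seg 6: up by d9 = -47/12 → (-31/12, -557/6)
  seg 7: down by d8 = 5 → (-31/12, -587/6)
  seg 8: left by d6 = 13/4 → (-35/6, -587/6)
  seg 9: right by d3 = 15 → (55/6, -587/6)
  seg 10: down by d3 = 15 → (55/6, -677/6)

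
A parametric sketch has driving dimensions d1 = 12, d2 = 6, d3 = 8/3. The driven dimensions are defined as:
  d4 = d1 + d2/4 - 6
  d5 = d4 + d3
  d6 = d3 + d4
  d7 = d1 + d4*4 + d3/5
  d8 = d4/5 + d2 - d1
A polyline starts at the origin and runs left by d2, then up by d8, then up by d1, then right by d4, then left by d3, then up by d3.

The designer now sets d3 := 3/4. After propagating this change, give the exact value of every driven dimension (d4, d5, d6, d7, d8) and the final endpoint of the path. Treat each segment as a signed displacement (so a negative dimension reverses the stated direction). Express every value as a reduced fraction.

Apply edit: d3 := 3/4
  d4 = d1 + d2/4 - 6 = 15/2
  d5 = d4 + d3 = 33/4
  d6 = d3 + d4 = 33/4
  d7 = d1 + d4*4 + d3/5 = 843/20
  d8 = d4/5 + d2 - d1 = -9/2
Walk from origin (0, 0):
  seg 1: left by d2 = 6 → (-6, 0)
  seg 2: up by d8 = -9/2 → (-6, -9/2)
  seg 3: up by d1 = 12 → (-6, 15/2)
  seg 4: right by d4 = 15/2 → (3/2, 15/2)
  seg 5: left by d3 = 3/4 → (3/4, 15/2)
  seg 6: up by d3 = 3/4 → (3/4, 33/4)

d4 = 15/2
d5 = 33/4
d6 = 33/4
d7 = 843/20
d8 = -9/2
endpoint = (3/4, 33/4)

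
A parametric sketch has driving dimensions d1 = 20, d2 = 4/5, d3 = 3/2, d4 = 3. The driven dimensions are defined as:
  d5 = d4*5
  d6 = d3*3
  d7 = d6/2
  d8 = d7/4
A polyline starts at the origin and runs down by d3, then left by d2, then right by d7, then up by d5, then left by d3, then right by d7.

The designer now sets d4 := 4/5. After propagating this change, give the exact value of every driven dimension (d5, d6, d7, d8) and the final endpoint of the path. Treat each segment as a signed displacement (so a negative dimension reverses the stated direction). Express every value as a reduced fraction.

d5 = 4
d6 = 9/2
d7 = 9/4
d8 = 9/16
endpoint = (11/5, 5/2)

Apply edit: d4 := 4/5
  d5 = d4*5 = 4
  d6 = d3*3 = 9/2
  d7 = d6/2 = 9/4
  d8 = d7/4 = 9/16
Walk from origin (0, 0):
  seg 1: down by d3 = 3/2 → (0, -3/2)
  seg 2: left by d2 = 4/5 → (-4/5, -3/2)
  seg 3: right by d7 = 9/4 → (29/20, -3/2)
  seg 4: up by d5 = 4 → (29/20, 5/2)
  seg 5: left by d3 = 3/2 → (-1/20, 5/2)
  seg 6: right by d7 = 9/4 → (11/5, 5/2)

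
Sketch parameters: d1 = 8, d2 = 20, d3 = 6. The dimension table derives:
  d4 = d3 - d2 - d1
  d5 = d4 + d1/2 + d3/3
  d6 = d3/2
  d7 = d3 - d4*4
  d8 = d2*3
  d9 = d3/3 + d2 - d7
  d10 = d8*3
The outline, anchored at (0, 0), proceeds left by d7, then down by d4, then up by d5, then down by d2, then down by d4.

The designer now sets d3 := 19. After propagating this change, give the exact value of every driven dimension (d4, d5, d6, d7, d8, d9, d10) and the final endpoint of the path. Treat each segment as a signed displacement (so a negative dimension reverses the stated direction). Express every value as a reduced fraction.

Apply edit: d3 := 19
  d4 = d3 - d2 - d1 = -9
  d5 = d4 + d1/2 + d3/3 = 4/3
  d6 = d3/2 = 19/2
  d7 = d3 - d4*4 = 55
  d8 = d2*3 = 60
  d9 = d3/3 + d2 - d7 = -86/3
  d10 = d8*3 = 180
Walk from origin (0, 0):
  seg 1: left by d7 = 55 → (-55, 0)
  seg 2: down by d4 = -9 → (-55, 9)
  seg 3: up by d5 = 4/3 → (-55, 31/3)
  seg 4: down by d2 = 20 → (-55, -29/3)
  seg 5: down by d4 = -9 → (-55, -2/3)

d4 = -9
d5 = 4/3
d6 = 19/2
d7 = 55
d8 = 60
d9 = -86/3
d10 = 180
endpoint = (-55, -2/3)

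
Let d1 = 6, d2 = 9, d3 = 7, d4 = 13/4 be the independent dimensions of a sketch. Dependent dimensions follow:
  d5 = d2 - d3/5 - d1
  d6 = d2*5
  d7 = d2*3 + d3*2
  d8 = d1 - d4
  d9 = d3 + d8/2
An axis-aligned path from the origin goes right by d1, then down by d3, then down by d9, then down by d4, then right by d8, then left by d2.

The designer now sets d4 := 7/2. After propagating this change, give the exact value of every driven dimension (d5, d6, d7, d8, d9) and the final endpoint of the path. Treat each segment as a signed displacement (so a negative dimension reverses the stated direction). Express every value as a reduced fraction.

Apply edit: d4 := 7/2
  d5 = d2 - d3/5 - d1 = 8/5
  d6 = d2*5 = 45
  d7 = d2*3 + d3*2 = 41
  d8 = d1 - d4 = 5/2
  d9 = d3 + d8/2 = 33/4
Walk from origin (0, 0):
  seg 1: right by d1 = 6 → (6, 0)
  seg 2: down by d3 = 7 → (6, -7)
  seg 3: down by d9 = 33/4 → (6, -61/4)
  seg 4: down by d4 = 7/2 → (6, -75/4)
  seg 5: right by d8 = 5/2 → (17/2, -75/4)
  seg 6: left by d2 = 9 → (-1/2, -75/4)

d5 = 8/5
d6 = 45
d7 = 41
d8 = 5/2
d9 = 33/4
endpoint = (-1/2, -75/4)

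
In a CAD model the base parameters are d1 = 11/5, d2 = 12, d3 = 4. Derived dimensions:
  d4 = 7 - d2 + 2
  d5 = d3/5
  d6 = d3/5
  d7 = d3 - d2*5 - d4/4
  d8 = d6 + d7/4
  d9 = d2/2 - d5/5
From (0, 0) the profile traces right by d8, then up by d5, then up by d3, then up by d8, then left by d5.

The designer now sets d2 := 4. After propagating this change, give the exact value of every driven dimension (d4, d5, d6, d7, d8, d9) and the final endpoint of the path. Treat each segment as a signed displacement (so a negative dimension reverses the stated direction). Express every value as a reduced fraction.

Apply edit: d2 := 4
  d4 = 7 - d2 + 2 = 5
  d5 = d3/5 = 4/5
  d6 = d3/5 = 4/5
  d7 = d3 - d2*5 - d4/4 = -69/4
  d8 = d6 + d7/4 = -281/80
  d9 = d2/2 - d5/5 = 46/25
Walk from origin (0, 0):
  seg 1: right by d8 = -281/80 → (-281/80, 0)
  seg 2: up by d5 = 4/5 → (-281/80, 4/5)
  seg 3: up by d3 = 4 → (-281/80, 24/5)
  seg 4: up by d8 = -281/80 → (-281/80, 103/80)
  seg 5: left by d5 = 4/5 → (-69/16, 103/80)

d4 = 5
d5 = 4/5
d6 = 4/5
d7 = -69/4
d8 = -281/80
d9 = 46/25
endpoint = (-69/16, 103/80)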